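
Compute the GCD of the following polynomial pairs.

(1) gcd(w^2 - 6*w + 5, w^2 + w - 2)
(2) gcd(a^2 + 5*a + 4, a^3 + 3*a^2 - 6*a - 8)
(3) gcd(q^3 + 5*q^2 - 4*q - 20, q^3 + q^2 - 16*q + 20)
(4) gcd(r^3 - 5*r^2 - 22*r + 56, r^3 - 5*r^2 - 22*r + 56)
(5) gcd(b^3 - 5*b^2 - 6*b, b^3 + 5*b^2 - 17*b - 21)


(1) = w - 1
(2) = gcd((a + 1)*(a + 4), (a - 2)*(a + 1)*(a + 4)) = a^2 + 5*a + 4
(3) = gcd((q - 2)*(q + 2)*(q + 5), (q - 2)^2*(q + 5)) = q^2 + 3*q - 10
(4) = gcd((r - 7)*(r - 2)*(r + 4), (r - 7)*(r - 2)*(r + 4)) = r^3 - 5*r^2 - 22*r + 56
(5) = b + 1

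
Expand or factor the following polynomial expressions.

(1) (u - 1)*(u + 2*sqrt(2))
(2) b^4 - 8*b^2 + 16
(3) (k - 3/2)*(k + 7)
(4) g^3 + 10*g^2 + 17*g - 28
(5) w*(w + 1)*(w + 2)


(1) = u^2 - u + 2*sqrt(2)*u - 2*sqrt(2)
(2) = (b - 2)^2*(b + 2)^2
(3) = k^2 + 11*k/2 - 21/2
(4) = (g - 1)*(g + 4)*(g + 7)
(5) = w^3 + 3*w^2 + 2*w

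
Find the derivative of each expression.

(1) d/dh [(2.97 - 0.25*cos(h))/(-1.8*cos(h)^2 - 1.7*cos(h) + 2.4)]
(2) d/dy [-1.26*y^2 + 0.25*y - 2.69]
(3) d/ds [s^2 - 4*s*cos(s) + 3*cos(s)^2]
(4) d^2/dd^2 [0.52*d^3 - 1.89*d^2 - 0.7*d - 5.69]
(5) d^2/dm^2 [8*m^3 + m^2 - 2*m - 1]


(1) = 0.3086419753*(0.45*cos(h)^2 - 10.692*cos(h) - 4.449)*sin(h)/(-1.0*sin(h)^2 + 0.9444444444*cos(h) - 0.3333333333)^2
(2) = 0.25 - 2.52*y
(3) = 4*s*sin(s) + 2*s - 3*sin(2*s) - 4*cos(s)
(4) = 3.12*d - 3.78
(5) = 48*m + 2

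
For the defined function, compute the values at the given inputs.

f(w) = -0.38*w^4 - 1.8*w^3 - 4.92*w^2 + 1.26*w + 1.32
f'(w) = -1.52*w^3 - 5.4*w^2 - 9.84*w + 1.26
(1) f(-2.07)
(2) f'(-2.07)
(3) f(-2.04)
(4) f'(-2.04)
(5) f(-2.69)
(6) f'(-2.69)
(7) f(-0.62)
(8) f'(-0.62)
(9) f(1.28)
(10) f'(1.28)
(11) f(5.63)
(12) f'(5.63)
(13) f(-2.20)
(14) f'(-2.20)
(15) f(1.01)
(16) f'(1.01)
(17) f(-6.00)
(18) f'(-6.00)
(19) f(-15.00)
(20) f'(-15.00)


(1) = -13.38
(2) = 11.97
(3) = -13.03
(4) = 11.77
(5) = -22.53
(6) = 18.24
(7) = -0.98
(8) = 5.65
(9) = -9.92
(10) = -23.37
(11) = -850.53
(12) = -496.55
(13) = -15.00
(14) = 12.96
(15) = -4.68
(16) = -15.75
(17) = -287.04
(18) = 194.22
(19) = -14287.08
(20) = 4063.86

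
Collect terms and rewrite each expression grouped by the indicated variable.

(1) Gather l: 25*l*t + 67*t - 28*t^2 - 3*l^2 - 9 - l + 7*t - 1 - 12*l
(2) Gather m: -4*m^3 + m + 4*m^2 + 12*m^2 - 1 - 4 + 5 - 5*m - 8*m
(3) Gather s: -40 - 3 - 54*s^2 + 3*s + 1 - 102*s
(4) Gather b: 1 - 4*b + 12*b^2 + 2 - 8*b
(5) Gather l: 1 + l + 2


(1) = -3*l^2 + l*(25*t - 13) - 28*t^2 + 74*t - 10
(2) = -4*m^3 + 16*m^2 - 12*m
(3) = -54*s^2 - 99*s - 42
(4) = 12*b^2 - 12*b + 3
(5) = l + 3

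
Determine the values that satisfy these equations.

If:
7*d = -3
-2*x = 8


Then:
d = -3/7
x = -4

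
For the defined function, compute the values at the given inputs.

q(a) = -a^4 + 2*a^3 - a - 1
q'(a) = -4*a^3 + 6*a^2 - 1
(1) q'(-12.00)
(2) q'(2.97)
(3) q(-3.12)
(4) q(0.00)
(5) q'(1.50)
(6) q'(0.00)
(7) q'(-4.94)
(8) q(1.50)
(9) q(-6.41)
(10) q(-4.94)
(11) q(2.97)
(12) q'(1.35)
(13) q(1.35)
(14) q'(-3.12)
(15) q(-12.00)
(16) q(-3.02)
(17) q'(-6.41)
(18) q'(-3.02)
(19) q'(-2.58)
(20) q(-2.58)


(1) = 7775.00
(2) = -52.87
(3) = -153.38
(4) = -1.00
(5) = -1.00
(6) = -1.00
(7) = 627.64
(8) = -0.81
(9) = -2209.57
(10) = -832.70
(11) = -29.38
(12) = 0.09
(13) = -0.75
(14) = 178.89
(15) = -24181.00
(16) = -136.25
(17) = 1299.03
(18) = 163.90
(19) = 107.63
(20) = -77.07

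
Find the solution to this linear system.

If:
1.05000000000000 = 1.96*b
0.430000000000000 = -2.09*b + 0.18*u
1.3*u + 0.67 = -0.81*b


Then:
No Solution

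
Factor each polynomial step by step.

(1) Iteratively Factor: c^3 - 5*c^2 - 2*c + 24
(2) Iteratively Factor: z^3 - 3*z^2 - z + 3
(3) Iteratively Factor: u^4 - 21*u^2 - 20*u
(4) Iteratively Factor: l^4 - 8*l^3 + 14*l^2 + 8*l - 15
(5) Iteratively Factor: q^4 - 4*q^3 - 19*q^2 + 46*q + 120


(1) = (c + 2)*(c^2 - 7*c + 12) = (c - 3)*(c + 2)*(c - 4)
(2) = (z - 1)*(z^2 - 2*z - 3) = (z - 3)*(z - 1)*(z + 1)
(3) = (u + 1)*(u^3 - u^2 - 20*u) = (u - 5)*(u + 1)*(u^2 + 4*u) = (u - 5)*(u + 1)*(u + 4)*(u)
(4) = (l - 1)*(l^3 - 7*l^2 + 7*l + 15) = (l - 3)*(l - 1)*(l^2 - 4*l - 5) = (l - 3)*(l - 1)*(l + 1)*(l - 5)
(5) = (q - 5)*(q^3 + q^2 - 14*q - 24) = (q - 5)*(q - 4)*(q^2 + 5*q + 6) = (q - 5)*(q - 4)*(q + 3)*(q + 2)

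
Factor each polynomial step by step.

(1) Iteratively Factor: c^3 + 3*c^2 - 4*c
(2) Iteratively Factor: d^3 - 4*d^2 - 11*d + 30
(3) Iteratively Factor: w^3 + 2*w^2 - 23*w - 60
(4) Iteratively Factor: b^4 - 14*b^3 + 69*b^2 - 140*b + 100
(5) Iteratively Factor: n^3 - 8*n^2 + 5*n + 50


(1) = (c - 1)*(c^2 + 4*c) = (c - 1)*(c + 4)*(c)
(2) = (d - 5)*(d^2 + d - 6) = (d - 5)*(d - 2)*(d + 3)
(3) = (w + 3)*(w^2 - w - 20) = (w - 5)*(w + 3)*(w + 4)
(4) = (b - 2)*(b^3 - 12*b^2 + 45*b - 50) = (b - 5)*(b - 2)*(b^2 - 7*b + 10) = (b - 5)^2*(b - 2)*(b - 2)
(5) = (n + 2)*(n^2 - 10*n + 25) = (n - 5)*(n + 2)*(n - 5)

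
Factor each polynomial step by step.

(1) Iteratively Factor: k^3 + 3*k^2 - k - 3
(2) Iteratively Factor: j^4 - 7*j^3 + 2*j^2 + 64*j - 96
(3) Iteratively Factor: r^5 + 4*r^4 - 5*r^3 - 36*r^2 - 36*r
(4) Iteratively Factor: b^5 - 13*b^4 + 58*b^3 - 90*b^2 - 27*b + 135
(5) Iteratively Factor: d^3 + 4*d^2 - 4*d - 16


(1) = (k - 1)*(k^2 + 4*k + 3) = (k - 1)*(k + 1)*(k + 3)
(2) = (j - 4)*(j^3 - 3*j^2 - 10*j + 24) = (j - 4)^2*(j^2 + j - 6) = (j - 4)^2*(j + 3)*(j - 2)
(3) = (r + 3)*(r^4 + r^3 - 8*r^2 - 12*r) = (r + 2)*(r + 3)*(r^3 - r^2 - 6*r) = (r + 2)^2*(r + 3)*(r^2 - 3*r) = (r - 3)*(r + 2)^2*(r + 3)*(r)
(4) = (b - 3)*(b^4 - 10*b^3 + 28*b^2 - 6*b - 45) = (b - 3)^2*(b^3 - 7*b^2 + 7*b + 15) = (b - 3)^3*(b^2 - 4*b - 5) = (b - 5)*(b - 3)^3*(b + 1)
(5) = (d + 4)*(d^2 - 4) = (d + 2)*(d + 4)*(d - 2)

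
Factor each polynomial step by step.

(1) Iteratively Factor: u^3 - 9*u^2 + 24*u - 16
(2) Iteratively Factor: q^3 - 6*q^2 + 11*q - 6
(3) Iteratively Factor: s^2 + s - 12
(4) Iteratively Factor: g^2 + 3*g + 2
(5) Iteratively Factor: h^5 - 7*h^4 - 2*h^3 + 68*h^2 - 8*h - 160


(1) = (u - 4)*(u^2 - 5*u + 4) = (u - 4)^2*(u - 1)
(2) = (q - 2)*(q^2 - 4*q + 3) = (q - 3)*(q - 2)*(q - 1)
(3) = (s - 3)*(s + 4)
(4) = (g + 2)*(g + 1)
(5) = (h + 2)*(h^4 - 9*h^3 + 16*h^2 + 36*h - 80) = (h - 5)*(h + 2)*(h^3 - 4*h^2 - 4*h + 16) = (h - 5)*(h - 2)*(h + 2)*(h^2 - 2*h - 8) = (h - 5)*(h - 2)*(h + 2)^2*(h - 4)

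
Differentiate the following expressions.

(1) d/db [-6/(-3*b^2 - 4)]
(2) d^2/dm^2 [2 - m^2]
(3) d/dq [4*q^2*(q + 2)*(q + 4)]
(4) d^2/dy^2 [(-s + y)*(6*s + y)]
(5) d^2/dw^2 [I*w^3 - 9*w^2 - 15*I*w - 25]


(1) = -36*b/(3*b^2 + 4)^2
(2) = -2
(3) = 8*q*(2*q^2 + 9*q + 8)
(4) = 2
(5) = 6*I*w - 18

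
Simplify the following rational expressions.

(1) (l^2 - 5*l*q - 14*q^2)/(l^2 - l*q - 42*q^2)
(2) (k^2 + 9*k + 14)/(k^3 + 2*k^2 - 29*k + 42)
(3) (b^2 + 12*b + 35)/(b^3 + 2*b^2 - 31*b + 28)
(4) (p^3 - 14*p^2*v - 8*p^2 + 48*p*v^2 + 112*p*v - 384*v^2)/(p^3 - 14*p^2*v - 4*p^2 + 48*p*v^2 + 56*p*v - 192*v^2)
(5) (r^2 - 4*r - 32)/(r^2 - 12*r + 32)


(1) = (l + 2*q)/(l + 6*q)
(2) = (k + 2)/(k^2 - 5*k + 6)
(3) = (b + 5)/(b^2 - 5*b + 4)
(4) = (p - 8)/(p - 4)
(5) = (r + 4)/(r - 4)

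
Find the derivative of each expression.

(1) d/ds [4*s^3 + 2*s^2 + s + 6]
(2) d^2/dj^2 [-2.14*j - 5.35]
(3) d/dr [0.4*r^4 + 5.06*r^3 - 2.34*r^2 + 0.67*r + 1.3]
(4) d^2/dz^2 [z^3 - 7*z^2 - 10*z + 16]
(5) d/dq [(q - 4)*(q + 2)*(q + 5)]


(1) = 12*s^2 + 4*s + 1
(2) = 0
(3) = 1.6*r^3 + 15.18*r^2 - 4.68*r + 0.67
(4) = 6*z - 14
(5) = 3*q^2 + 6*q - 18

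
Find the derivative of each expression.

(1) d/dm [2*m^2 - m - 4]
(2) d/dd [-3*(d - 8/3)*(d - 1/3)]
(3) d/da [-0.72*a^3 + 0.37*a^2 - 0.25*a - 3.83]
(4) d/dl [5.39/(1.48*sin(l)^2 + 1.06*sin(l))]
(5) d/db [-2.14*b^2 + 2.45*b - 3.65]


(1) = 4*m - 1
(2) = 9 - 6*d
(3) = -2.16*a^2 + 0.74*a - 0.25
(4) = -(15.9544*sin(l) + 5.7134)*cos(l)/((1.48*sin(l) + 1.06)^2*sin(l)^2)
(5) = 2.45 - 4.28*b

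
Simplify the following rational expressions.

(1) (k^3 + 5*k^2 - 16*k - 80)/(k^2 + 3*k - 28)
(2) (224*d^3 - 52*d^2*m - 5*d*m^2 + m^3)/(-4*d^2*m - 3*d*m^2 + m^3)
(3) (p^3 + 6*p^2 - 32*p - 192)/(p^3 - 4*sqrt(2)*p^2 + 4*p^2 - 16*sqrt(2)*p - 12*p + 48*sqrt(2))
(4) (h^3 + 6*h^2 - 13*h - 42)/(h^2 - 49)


(1) = (k^2 + 9*k + 20)/(k + 7)
(2) = (-56*d^2 - d*m + m^2)/(d*m + m^2)
(3) = (p + 4*sqrt(2))/(p - 2)
(4) = (h^2 - h - 6)/(h - 7)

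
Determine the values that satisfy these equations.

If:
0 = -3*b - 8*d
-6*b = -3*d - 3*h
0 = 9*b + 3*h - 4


Then:
b = 32/129
d = -4/43
h = 76/129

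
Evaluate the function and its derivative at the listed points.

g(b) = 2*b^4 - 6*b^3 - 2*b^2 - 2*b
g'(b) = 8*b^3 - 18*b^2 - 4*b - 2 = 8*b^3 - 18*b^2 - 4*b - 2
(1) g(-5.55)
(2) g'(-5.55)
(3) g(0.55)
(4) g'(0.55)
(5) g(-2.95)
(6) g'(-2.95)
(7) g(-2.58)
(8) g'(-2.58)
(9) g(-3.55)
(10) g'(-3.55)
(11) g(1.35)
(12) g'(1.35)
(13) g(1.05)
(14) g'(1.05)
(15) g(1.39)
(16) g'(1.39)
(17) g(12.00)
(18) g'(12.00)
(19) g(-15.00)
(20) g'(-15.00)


(1) = 2872.81
(2) = -1901.88
(3) = -2.52
(4) = -8.31
(5) = 294.00
(6) = -352.22
(7) = 183.50
(8) = -248.88
(9) = 567.97
(10) = -572.56
(11) = -14.46
(12) = -20.52
(13) = -8.82
(14) = -16.78
(15) = -15.29
(16) = -20.85
(17) = 30792.00
(18) = 11182.00
(19) = 121080.00
(20) = -30992.00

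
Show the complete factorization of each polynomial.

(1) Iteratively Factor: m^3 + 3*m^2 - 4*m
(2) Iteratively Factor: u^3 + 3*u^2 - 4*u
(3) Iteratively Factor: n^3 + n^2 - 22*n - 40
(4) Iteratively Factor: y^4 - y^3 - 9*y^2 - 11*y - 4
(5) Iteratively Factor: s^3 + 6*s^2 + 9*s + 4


(1) = (m + 4)*(m^2 - m) = (m - 1)*(m + 4)*(m)
(2) = (u - 1)*(u^2 + 4*u) = u*(u - 1)*(u + 4)
(3) = (n + 4)*(n^2 - 3*n - 10) = (n + 2)*(n + 4)*(n - 5)
(4) = (y - 4)*(y^3 + 3*y^2 + 3*y + 1) = (y - 4)*(y + 1)*(y^2 + 2*y + 1) = (y - 4)*(y + 1)^2*(y + 1)
(5) = (s + 4)*(s^2 + 2*s + 1) = (s + 1)*(s + 4)*(s + 1)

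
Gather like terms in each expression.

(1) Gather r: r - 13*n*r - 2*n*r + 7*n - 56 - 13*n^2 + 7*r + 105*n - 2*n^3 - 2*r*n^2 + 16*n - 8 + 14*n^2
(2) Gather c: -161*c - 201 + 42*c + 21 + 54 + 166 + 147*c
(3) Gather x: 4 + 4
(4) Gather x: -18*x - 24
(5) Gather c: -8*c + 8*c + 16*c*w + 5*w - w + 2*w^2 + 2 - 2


(1) = -2*n^3 + n^2 + 128*n + r*(-2*n^2 - 15*n + 8) - 64
(2) = 28*c + 40
(3) = 8
(4) = -18*x - 24
(5) = 16*c*w + 2*w^2 + 4*w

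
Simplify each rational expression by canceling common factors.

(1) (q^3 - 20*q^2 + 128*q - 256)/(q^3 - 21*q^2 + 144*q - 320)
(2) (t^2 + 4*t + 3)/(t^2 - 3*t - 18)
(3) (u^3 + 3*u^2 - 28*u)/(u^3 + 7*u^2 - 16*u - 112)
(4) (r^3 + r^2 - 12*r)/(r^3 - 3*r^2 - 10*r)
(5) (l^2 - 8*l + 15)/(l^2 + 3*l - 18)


(1) = (q - 4)/(q - 5)
(2) = (t + 1)/(t - 6)
(3) = u/(u + 4)
(4) = (r^2 + r - 12)/(r^2 - 3*r - 10)
(5) = (l - 5)/(l + 6)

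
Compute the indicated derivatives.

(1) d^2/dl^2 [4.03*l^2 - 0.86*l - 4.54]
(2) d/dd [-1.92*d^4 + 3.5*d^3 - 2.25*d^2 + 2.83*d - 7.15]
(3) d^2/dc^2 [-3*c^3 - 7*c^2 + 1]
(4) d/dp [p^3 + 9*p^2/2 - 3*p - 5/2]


(1) = 8.06000000000000
(2) = -7.68*d^3 + 10.5*d^2 - 4.5*d + 2.83
(3) = -18*c - 14
(4) = 3*p^2 + 9*p - 3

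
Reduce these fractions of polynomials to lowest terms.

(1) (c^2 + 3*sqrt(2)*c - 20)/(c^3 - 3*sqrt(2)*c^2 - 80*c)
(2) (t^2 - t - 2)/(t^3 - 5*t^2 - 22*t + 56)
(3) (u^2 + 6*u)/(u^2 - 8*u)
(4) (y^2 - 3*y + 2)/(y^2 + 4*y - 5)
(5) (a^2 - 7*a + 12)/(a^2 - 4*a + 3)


(1) = (c - 2*sqrt(2))/(c^2 - 8*sqrt(2)*c)
(2) = (t + 1)/(t^2 - 3*t - 28)
(3) = (u + 6)/(u - 8)
(4) = (y - 2)/(y + 5)
(5) = (a - 4)/(a - 1)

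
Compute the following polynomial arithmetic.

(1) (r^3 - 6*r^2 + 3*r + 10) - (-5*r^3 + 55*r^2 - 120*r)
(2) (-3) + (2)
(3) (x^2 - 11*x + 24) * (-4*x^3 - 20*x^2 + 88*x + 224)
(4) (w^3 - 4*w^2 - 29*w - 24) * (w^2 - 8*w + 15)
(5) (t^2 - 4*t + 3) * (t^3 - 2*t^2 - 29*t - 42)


(1) = 6*r^3 - 61*r^2 + 123*r + 10
(2) = -1
(3) = -4*x^5 + 24*x^4 + 212*x^3 - 1224*x^2 - 352*x + 5376
(4) = w^5 - 12*w^4 + 18*w^3 + 148*w^2 - 243*w - 360
(5) = t^5 - 6*t^4 - 18*t^3 + 68*t^2 + 81*t - 126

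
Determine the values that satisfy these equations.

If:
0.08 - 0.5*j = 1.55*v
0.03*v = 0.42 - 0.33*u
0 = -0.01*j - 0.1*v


Then:
j = 0.23
u = 1.27
v = -0.02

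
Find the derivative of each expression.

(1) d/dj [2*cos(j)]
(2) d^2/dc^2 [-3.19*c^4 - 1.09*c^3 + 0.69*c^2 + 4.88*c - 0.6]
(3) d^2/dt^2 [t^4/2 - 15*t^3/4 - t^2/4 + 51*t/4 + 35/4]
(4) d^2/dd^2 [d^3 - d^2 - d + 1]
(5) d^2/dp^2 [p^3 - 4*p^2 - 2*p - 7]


(1) = -2*sin(j)
(2) = -38.28*c^2 - 6.54*c + 1.38
(3) = 6*t^2 - 45*t/2 - 1/2
(4) = 6*d - 2
(5) = 6*p - 8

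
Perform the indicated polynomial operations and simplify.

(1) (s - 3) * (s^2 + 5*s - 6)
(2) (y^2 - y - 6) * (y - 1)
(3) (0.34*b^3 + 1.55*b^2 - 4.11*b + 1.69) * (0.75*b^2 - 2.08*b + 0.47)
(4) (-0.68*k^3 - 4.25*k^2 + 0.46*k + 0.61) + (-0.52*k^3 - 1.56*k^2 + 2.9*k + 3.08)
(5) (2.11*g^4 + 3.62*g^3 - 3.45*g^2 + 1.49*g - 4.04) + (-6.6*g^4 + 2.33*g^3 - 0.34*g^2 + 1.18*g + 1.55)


(1) = s^3 + 2*s^2 - 21*s + 18
(2) = y^3 - 2*y^2 - 5*y + 6
(3) = 0.255*b^5 + 0.4553*b^4 - 6.1467*b^3 + 10.5448*b^2 - 5.4469*b + 0.7943
(4) = -1.2*k^3 - 5.81*k^2 + 3.36*k + 3.69
(5) = -4.49*g^4 + 5.95*g^3 - 3.79*g^2 + 2.67*g - 2.49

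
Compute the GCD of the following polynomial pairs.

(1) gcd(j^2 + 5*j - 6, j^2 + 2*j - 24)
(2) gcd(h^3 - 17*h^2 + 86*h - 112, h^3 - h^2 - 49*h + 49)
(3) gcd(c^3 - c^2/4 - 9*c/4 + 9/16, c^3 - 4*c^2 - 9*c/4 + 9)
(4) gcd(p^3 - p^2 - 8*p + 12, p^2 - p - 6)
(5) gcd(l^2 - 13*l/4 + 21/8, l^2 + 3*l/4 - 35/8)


(1) = gcd((j - 1)*(j + 6), (j - 4)*(j + 6)) = j + 6
(2) = h - 7
(3) = gcd((c - 3/2)*(c - 1/4)*(c + 3/2), (c - 4)*(c - 3/2)*(c + 3/2)) = c^2 - 9/4
(4) = gcd((p - 2)^2*(p + 3), (p - 3)*(p + 2)) = 1
(5) = l - 7/4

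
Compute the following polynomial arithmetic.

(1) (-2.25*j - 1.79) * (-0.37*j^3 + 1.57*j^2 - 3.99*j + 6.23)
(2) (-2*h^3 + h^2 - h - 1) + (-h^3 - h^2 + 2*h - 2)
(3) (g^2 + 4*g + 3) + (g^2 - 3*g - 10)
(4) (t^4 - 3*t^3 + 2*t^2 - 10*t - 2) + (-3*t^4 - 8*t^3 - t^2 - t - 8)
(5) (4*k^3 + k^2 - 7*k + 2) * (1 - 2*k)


(1) = 0.8325*j^4 - 2.8702*j^3 + 6.1672*j^2 - 6.8754*j - 11.1517
(2) = -3*h^3 + h - 3
(3) = 2*g^2 + g - 7
(4) = -2*t^4 - 11*t^3 + t^2 - 11*t - 10
(5) = -8*k^4 + 2*k^3 + 15*k^2 - 11*k + 2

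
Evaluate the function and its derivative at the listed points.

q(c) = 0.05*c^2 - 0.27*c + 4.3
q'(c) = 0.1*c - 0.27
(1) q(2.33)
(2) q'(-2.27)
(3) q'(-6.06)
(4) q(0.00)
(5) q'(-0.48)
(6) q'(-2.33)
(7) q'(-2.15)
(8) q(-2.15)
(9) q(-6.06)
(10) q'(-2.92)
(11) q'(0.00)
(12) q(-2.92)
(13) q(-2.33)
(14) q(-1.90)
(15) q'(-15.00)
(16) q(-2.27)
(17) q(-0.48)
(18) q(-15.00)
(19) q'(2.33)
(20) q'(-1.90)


(1) = 3.94
(2) = -0.50
(3) = -0.88
(4) = 4.30
(5) = -0.32
(6) = -0.50
(7) = -0.48
(8) = 5.11
(9) = 7.77
(10) = -0.56
(11) = -0.27
(12) = 5.51
(13) = 5.20
(14) = 4.99
(15) = -1.77
(16) = 5.17
(17) = 4.44
(18) = 19.60
(19) = -0.04
(20) = -0.46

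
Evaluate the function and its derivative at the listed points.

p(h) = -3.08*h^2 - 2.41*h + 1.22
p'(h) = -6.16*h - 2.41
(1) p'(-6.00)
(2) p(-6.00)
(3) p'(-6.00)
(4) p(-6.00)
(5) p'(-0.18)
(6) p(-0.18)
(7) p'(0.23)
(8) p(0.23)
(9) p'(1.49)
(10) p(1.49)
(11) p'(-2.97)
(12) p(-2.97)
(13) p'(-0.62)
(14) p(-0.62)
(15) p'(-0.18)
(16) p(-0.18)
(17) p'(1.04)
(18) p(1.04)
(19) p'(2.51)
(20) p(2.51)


(1) = 34.55
(2) = -95.20
(3) = 34.55
(4) = -95.20
(5) = -1.30
(6) = 1.55
(7) = -3.83
(8) = 0.50
(9) = -11.59
(10) = -9.21
(11) = 15.89
(12) = -18.79
(13) = 1.41
(14) = 1.53
(15) = -1.30
(16) = 1.55
(17) = -8.82
(18) = -4.62
(19) = -17.87
(20) = -24.23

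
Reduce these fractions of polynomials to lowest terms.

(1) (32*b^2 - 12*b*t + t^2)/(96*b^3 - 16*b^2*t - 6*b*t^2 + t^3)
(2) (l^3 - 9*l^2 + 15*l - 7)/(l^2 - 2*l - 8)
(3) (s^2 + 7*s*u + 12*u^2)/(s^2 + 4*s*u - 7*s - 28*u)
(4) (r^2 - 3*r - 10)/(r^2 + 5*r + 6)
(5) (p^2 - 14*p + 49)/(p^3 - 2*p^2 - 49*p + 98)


(1) = (-8*b + t)/(-24*b^2 - 2*b*t + t^2)
(2) = (l^3 - 9*l^2 + 15*l - 7)/(l^2 - 2*l - 8)
(3) = (s + 3*u)/(s - 7)
(4) = (r - 5)/(r + 3)
(5) = (p - 7)/(p^2 + 5*p - 14)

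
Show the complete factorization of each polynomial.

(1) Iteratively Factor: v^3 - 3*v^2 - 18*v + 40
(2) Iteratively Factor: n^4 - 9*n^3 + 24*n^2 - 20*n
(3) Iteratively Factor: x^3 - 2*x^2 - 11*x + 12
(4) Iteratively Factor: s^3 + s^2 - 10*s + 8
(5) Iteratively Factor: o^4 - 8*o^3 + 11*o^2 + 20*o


(1) = (v - 2)*(v^2 - v - 20) = (v - 5)*(v - 2)*(v + 4)
(2) = (n)*(n^3 - 9*n^2 + 24*n - 20) = n*(n - 2)*(n^2 - 7*n + 10) = n*(n - 2)^2*(n - 5)
(3) = (x - 4)*(x^2 + 2*x - 3) = (x - 4)*(x + 3)*(x - 1)
(4) = (s - 2)*(s^2 + 3*s - 4) = (s - 2)*(s + 4)*(s - 1)
(5) = (o - 5)*(o^3 - 3*o^2 - 4*o) = (o - 5)*(o - 4)*(o^2 + o) = o*(o - 5)*(o - 4)*(o + 1)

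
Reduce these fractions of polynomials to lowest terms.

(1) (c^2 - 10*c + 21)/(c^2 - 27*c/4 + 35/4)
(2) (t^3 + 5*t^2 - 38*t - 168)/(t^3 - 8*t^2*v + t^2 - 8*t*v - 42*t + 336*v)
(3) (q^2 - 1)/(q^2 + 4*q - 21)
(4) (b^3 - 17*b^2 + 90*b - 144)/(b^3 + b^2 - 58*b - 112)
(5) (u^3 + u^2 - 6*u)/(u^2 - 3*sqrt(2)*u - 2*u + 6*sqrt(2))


(1) = (4*c^2 - 40*c + 84)/(4*c^2 - 27*c + 35)
(2) = (t + 4)/(t - 8*v)
(3) = (q^2 - 1)/(q^2 + 4*q - 21)
(4) = (b^2 - 9*b + 18)/(b^2 + 9*b + 14)
(5) = (u^2 + 3*u)/(u - 3*sqrt(2))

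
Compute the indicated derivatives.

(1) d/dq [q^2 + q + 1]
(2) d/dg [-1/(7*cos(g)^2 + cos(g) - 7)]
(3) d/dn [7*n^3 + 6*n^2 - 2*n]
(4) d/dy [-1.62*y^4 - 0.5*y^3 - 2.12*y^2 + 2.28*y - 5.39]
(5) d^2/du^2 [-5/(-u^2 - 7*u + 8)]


(1) = 2*q + 1
(2) = -(14*cos(g) + 1)*sin(g)/(7*sin(g)^2 - cos(g))^2
(3) = 21*n^2 + 12*n - 2
(4) = -6.48*y^3 - 1.5*y^2 - 4.24*y + 2.28
(5) = 10*(-u^2 - 7*u + (2*u + 7)^2 + 8)/(u^2 + 7*u - 8)^3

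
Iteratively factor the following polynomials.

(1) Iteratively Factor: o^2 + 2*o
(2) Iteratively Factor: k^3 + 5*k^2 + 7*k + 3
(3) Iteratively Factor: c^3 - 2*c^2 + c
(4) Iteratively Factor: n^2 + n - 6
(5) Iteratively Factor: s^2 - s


(1) = (o + 2)*(o)
(2) = (k + 1)*(k^2 + 4*k + 3) = (k + 1)*(k + 3)*(k + 1)
(3) = (c)*(c^2 - 2*c + 1) = c*(c - 1)*(c - 1)
(4) = (n - 2)*(n + 3)
(5) = (s)*(s - 1)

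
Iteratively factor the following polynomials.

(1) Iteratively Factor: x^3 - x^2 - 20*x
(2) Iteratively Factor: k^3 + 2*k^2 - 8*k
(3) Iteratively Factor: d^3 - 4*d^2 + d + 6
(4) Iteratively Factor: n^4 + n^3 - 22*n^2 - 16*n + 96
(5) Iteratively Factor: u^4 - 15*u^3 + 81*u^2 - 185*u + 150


(1) = (x - 5)*(x^2 + 4*x) = (x - 5)*(x + 4)*(x)
(2) = (k + 4)*(k^2 - 2*k) = k*(k + 4)*(k - 2)
(3) = (d - 2)*(d^2 - 2*d - 3) = (d - 3)*(d - 2)*(d + 1)
(4) = (n - 4)*(n^3 + 5*n^2 - 2*n - 24) = (n - 4)*(n - 2)*(n^2 + 7*n + 12) = (n - 4)*(n - 2)*(n + 4)*(n + 3)
(5) = (u - 5)*(u^3 - 10*u^2 + 31*u - 30) = (u - 5)^2*(u^2 - 5*u + 6) = (u - 5)^2*(u - 2)*(u - 3)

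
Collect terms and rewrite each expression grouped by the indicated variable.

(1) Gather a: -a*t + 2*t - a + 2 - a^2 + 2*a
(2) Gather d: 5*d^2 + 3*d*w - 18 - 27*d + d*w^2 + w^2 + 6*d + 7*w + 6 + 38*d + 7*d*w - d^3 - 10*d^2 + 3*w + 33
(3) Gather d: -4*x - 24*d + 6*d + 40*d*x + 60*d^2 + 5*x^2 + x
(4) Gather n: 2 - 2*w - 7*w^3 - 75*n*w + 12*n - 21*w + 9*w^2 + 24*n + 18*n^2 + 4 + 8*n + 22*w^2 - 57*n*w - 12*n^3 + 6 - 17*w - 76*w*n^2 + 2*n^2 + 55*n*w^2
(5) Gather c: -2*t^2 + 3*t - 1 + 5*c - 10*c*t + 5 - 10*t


(1) = -a^2 + a*(1 - t) + 2*t + 2
(2) = -d^3 - 5*d^2 + d*(w^2 + 10*w + 17) + w^2 + 10*w + 21
(3) = 60*d^2 + d*(40*x - 18) + 5*x^2 - 3*x
(4) = -12*n^3 + n^2*(20 - 76*w) + n*(55*w^2 - 132*w + 44) - 7*w^3 + 31*w^2 - 40*w + 12
(5) = c*(5 - 10*t) - 2*t^2 - 7*t + 4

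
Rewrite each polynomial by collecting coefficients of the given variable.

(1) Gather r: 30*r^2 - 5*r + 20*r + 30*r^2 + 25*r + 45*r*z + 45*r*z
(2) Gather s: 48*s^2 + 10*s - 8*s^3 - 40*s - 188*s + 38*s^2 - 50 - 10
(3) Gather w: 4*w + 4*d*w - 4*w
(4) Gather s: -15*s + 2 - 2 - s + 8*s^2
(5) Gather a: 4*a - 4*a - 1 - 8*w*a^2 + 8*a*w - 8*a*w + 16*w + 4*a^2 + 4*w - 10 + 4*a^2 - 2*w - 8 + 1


(1) = 60*r^2 + r*(90*z + 40)
(2) = -8*s^3 + 86*s^2 - 218*s - 60
(3) = 4*d*w
(4) = 8*s^2 - 16*s
(5) = a^2*(8 - 8*w) + 18*w - 18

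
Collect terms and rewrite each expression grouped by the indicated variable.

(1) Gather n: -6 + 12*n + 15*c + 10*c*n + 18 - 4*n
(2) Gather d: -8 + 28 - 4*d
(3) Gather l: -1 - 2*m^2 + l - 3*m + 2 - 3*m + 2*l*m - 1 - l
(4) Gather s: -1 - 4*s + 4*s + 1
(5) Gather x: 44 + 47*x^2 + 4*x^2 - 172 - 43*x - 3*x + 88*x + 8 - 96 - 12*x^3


(1) = 15*c + n*(10*c + 8) + 12
(2) = 20 - 4*d
(3) = 2*l*m - 2*m^2 - 6*m
(4) = 0
(5) = -12*x^3 + 51*x^2 + 42*x - 216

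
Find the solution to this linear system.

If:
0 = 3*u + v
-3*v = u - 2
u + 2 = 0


Then:
No Solution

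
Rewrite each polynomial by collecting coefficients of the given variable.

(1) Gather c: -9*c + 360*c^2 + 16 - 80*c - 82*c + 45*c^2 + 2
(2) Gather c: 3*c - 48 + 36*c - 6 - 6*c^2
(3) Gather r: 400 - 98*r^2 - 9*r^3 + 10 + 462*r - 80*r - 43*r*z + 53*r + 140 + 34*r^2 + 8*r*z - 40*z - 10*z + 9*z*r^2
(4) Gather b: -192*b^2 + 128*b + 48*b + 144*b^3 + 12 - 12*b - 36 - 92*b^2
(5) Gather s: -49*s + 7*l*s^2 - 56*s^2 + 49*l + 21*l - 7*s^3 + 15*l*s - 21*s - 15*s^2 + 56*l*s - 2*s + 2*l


(1) = 405*c^2 - 171*c + 18
(2) = -6*c^2 + 39*c - 54
(3) = -9*r^3 + r^2*(9*z - 64) + r*(435 - 35*z) - 50*z + 550
(4) = 144*b^3 - 284*b^2 + 164*b - 24
(5) = 72*l - 7*s^3 + s^2*(7*l - 71) + s*(71*l - 72)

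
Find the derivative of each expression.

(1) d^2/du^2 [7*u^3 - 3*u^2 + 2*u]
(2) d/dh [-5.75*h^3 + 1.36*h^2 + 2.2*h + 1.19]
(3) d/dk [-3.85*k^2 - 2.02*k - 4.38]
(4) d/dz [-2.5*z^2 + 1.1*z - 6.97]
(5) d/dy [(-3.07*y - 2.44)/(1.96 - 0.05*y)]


(1) = 42*u - 6
(2) = -17.25*h^2 + 2.72*h + 2.2
(3) = -7.7*k - 2.02
(4) = 1.1 - 5.0*z
(5) = (12.032832 - 0.30696*y)/(0.05*y - 1.96)^3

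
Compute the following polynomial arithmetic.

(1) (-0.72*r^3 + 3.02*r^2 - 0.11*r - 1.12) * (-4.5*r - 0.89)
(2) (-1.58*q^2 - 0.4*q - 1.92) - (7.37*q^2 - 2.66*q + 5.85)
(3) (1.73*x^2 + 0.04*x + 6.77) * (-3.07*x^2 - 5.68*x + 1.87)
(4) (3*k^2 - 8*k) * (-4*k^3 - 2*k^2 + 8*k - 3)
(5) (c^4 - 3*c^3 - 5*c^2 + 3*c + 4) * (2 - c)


(1) = 3.24*r^4 - 12.9492*r^3 - 2.1928*r^2 + 5.1379*r + 0.9968
(2) = -8.95*q^2 + 2.26*q - 7.77
(3) = -5.3111*x^4 - 9.9492*x^3 - 17.776*x^2 - 38.3788*x + 12.6599
(4) = -12*k^5 + 26*k^4 + 40*k^3 - 73*k^2 + 24*k
(5) = -c^5 + 5*c^4 - c^3 - 13*c^2 + 2*c + 8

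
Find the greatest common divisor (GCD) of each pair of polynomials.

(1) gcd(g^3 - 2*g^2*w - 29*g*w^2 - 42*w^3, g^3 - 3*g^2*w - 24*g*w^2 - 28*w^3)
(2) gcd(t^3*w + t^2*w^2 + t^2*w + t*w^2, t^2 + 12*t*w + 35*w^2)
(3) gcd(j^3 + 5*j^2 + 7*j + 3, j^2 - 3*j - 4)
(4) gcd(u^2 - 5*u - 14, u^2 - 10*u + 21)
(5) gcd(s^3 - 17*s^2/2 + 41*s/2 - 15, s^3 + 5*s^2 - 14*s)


(1) = -g^2 + 5*g*w + 14*w^2
(2) = gcd(t*(t + w)*(t*w + w), (t + 5*w)*(t + 7*w)) = 1
(3) = gcd((j + 1)^2*(j + 3), (j - 4)*(j + 1)) = j + 1
(4) = gcd((u - 7)*(u + 2), (u - 7)*(u - 3)) = u - 7
(5) = s - 2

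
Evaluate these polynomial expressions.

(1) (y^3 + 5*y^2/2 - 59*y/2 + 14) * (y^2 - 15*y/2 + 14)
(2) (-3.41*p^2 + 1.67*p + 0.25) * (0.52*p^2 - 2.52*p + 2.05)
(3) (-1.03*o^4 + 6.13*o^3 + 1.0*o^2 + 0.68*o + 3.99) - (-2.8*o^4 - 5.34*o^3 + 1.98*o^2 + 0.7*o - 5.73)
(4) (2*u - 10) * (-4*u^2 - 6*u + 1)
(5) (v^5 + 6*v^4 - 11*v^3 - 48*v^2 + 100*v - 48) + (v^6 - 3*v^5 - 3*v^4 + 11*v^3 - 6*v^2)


(1) = y^5 - 5*y^4 - 137*y^3/4 + 1081*y^2/4 - 518*y + 196
(2) = -1.7732*p^4 + 9.4616*p^3 - 11.0689*p^2 + 2.7935*p + 0.5125
(3) = 1.77*o^4 + 11.47*o^3 - 0.98*o^2 - 0.02*o + 9.72
(4) = -8*u^3 + 28*u^2 + 62*u - 10
(5) = v^6 - 2*v^5 + 3*v^4 - 54*v^2 + 100*v - 48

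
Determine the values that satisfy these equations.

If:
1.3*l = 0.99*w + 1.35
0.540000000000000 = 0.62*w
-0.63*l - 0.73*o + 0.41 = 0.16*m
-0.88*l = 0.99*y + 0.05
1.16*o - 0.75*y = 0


Then:
l = 1.70
m = 0.47
o = -1.01
w = 0.87
y = -1.56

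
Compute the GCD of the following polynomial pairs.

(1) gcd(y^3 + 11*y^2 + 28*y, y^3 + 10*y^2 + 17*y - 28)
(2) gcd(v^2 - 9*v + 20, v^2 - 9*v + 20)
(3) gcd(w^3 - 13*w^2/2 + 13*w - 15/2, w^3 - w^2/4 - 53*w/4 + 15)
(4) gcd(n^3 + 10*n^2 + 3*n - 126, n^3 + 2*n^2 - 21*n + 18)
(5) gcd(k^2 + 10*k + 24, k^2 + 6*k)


(1) = y^2 + 11*y + 28
(2) = v^2 - 9*v + 20
(3) = gcd((w - 3)*(w - 5/2)*(w - 1), (w - 3)*(w - 5/4)*(w + 4)) = w - 3
(4) = gcd((n - 3)*(n + 6)*(n + 7), (n - 3)*(n - 1)*(n + 6)) = n^2 + 3*n - 18
(5) = k + 6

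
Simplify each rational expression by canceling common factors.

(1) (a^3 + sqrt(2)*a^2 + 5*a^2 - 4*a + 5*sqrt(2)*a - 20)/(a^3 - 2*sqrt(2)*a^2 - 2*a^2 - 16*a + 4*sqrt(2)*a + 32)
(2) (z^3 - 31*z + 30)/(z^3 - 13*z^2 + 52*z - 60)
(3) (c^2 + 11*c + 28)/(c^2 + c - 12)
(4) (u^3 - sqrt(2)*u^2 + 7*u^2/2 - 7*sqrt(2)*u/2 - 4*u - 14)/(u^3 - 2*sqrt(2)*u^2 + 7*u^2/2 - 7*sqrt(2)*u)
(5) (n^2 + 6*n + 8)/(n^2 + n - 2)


(1) = (a^2 + a*(5 - sqrt(2)) - 5*sqrt(2))/(a^2 + a*(-4*sqrt(2) - 2) + 8*sqrt(2))
(2) = (z^2 + 5*z - 6)/(z^2 - 8*z + 12)
(3) = (c + 7)/(c - 3)
(4) = (4*u + 4*sqrt(2))/(4*u)
(5) = (n + 4)/(n - 1)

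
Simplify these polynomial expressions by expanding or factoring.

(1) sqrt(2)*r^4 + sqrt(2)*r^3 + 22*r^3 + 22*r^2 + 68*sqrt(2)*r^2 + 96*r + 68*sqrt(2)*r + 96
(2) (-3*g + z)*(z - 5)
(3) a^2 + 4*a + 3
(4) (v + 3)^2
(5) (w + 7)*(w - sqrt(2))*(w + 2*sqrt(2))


(1) = (r + sqrt(2))*(r + 4*sqrt(2))*(r + 6*sqrt(2))*(sqrt(2)*r + sqrt(2))
(2) = -3*g*z + 15*g + z^2 - 5*z
(3) = (a + 1)*(a + 3)
(4) = v^2 + 6*v + 9
(5) = w^3 + sqrt(2)*w^2 + 7*w^2 - 4*w + 7*sqrt(2)*w - 28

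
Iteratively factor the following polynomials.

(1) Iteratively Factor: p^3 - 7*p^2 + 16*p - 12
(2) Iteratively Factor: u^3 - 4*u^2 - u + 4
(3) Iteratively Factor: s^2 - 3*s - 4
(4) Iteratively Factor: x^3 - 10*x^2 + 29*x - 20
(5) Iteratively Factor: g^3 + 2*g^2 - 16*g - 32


(1) = (p - 3)*(p^2 - 4*p + 4) = (p - 3)*(p - 2)*(p - 2)
(2) = (u - 1)*(u^2 - 3*u - 4) = (u - 1)*(u + 1)*(u - 4)
(3) = (s + 1)*(s - 4)
(4) = (x - 1)*(x^2 - 9*x + 20) = (x - 5)*(x - 1)*(x - 4)
(5) = (g - 4)*(g^2 + 6*g + 8) = (g - 4)*(g + 4)*(g + 2)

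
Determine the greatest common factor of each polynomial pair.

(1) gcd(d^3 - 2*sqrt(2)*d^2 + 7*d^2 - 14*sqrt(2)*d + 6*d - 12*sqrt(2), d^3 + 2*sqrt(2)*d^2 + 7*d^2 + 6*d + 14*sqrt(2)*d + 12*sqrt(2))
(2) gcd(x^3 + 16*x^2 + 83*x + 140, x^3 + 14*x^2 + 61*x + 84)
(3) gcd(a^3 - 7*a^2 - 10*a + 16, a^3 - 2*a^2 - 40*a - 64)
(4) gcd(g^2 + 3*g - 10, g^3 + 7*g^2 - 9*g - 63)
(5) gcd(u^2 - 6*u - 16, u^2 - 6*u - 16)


(1) = d^2 + 7*d + 6
(2) = gcd((x + 4)*(x + 5)*(x + 7), (x + 3)*(x + 4)*(x + 7)) = x^2 + 11*x + 28
(3) = a^2 - 6*a - 16
(4) = 1
(5) = gcd((u - 8)*(u + 2), (u - 8)*(u + 2)) = u^2 - 6*u - 16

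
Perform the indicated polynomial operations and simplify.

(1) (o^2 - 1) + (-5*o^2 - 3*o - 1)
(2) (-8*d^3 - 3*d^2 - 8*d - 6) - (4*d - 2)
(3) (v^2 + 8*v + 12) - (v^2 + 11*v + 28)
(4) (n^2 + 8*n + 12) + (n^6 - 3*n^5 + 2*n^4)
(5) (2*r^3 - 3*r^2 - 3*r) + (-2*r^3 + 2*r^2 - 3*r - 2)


(1) = -4*o^2 - 3*o - 2
(2) = -8*d^3 - 3*d^2 - 12*d - 4
(3) = -3*v - 16
(4) = n^6 - 3*n^5 + 2*n^4 + n^2 + 8*n + 12
(5) = -r^2 - 6*r - 2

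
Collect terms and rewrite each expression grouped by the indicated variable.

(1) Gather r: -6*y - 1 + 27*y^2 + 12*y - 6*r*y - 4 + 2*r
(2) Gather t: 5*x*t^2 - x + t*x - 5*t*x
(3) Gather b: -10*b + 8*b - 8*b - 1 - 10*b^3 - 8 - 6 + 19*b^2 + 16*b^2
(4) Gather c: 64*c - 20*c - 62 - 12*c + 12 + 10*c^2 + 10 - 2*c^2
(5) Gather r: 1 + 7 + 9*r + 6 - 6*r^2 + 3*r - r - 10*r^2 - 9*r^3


(1) = r*(2 - 6*y) + 27*y^2 + 6*y - 5
(2) = 5*t^2*x - 4*t*x - x
(3) = -10*b^3 + 35*b^2 - 10*b - 15
(4) = 8*c^2 + 32*c - 40
(5) = -9*r^3 - 16*r^2 + 11*r + 14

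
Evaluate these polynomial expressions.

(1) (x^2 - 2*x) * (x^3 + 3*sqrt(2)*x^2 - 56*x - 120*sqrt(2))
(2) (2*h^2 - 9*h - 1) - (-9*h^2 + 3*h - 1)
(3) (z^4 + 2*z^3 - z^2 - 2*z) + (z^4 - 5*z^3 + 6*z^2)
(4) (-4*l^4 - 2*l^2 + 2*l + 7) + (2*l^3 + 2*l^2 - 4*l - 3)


(1) = x^5 - 2*x^4 + 3*sqrt(2)*x^4 - 56*x^3 - 6*sqrt(2)*x^3 - 120*sqrt(2)*x^2 + 112*x^2 + 240*sqrt(2)*x
(2) = 11*h^2 - 12*h
(3) = 2*z^4 - 3*z^3 + 5*z^2 - 2*z
(4) = -4*l^4 + 2*l^3 - 2*l + 4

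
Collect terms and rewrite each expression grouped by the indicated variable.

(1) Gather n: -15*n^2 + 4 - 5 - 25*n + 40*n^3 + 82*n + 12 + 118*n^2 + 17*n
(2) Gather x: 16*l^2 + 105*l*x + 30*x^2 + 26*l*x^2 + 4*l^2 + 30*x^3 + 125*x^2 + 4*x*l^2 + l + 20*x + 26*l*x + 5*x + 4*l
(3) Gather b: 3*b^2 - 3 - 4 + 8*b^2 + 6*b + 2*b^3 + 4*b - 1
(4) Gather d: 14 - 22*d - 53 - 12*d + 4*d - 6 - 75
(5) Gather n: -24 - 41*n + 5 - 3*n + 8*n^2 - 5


(1) = 40*n^3 + 103*n^2 + 74*n + 11
(2) = 20*l^2 + 5*l + 30*x^3 + x^2*(26*l + 155) + x*(4*l^2 + 131*l + 25)
(3) = 2*b^3 + 11*b^2 + 10*b - 8
(4) = -30*d - 120
(5) = 8*n^2 - 44*n - 24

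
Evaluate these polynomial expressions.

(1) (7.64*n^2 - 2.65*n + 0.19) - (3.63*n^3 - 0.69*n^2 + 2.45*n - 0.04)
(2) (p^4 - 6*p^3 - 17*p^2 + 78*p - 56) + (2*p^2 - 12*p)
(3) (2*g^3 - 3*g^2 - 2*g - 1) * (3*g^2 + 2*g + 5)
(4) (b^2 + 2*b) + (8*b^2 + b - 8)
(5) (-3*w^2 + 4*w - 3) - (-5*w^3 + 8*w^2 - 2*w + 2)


(1) = -3.63*n^3 + 8.33*n^2 - 5.1*n + 0.23
(2) = p^4 - 6*p^3 - 15*p^2 + 66*p - 56
(3) = 6*g^5 - 5*g^4 - 2*g^3 - 22*g^2 - 12*g - 5
(4) = 9*b^2 + 3*b - 8
(5) = 5*w^3 - 11*w^2 + 6*w - 5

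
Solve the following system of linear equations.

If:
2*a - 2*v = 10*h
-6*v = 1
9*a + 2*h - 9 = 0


Then:
a = 134/141
h = 21/94
v = -1/6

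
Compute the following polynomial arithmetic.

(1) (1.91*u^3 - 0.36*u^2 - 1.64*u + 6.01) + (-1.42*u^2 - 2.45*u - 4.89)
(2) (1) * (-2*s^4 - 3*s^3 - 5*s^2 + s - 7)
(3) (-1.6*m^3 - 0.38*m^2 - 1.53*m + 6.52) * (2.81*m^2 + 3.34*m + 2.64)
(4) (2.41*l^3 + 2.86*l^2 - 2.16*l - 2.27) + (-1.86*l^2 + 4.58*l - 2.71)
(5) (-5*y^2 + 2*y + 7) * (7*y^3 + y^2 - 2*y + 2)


(1) = 1.91*u^3 - 1.78*u^2 - 4.09*u + 1.12
(2) = -2*s^4 - 3*s^3 - 5*s^2 + s - 7
(3) = -4.496*m^5 - 6.4118*m^4 - 9.7925*m^3 + 12.2078*m^2 + 17.7376*m + 17.2128
(4) = 2.41*l^3 + 1.0*l^2 + 2.42*l - 4.98
(5) = -35*y^5 + 9*y^4 + 61*y^3 - 7*y^2 - 10*y + 14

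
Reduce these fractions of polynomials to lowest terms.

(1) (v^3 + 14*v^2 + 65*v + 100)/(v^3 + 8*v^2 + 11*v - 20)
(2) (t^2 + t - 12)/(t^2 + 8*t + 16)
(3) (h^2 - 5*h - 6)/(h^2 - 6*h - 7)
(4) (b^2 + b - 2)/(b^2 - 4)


(1) = (v + 5)/(v - 1)
(2) = (t - 3)/(t + 4)
(3) = (h - 6)/(h - 7)
(4) = (b - 1)/(b - 2)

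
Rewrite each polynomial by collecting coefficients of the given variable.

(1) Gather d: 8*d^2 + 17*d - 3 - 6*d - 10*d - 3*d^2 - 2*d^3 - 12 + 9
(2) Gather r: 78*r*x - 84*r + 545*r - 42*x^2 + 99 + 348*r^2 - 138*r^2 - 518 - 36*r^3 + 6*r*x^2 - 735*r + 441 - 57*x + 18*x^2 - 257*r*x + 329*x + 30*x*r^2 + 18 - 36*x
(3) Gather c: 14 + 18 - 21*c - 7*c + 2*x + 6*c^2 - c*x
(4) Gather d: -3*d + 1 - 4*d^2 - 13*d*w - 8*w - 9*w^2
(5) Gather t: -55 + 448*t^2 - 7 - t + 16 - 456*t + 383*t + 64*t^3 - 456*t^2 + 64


(1) = -2*d^3 + 5*d^2 + d - 6
(2) = -36*r^3 + r^2*(30*x + 210) + r*(6*x^2 - 179*x - 274) - 24*x^2 + 236*x + 40
(3) = 6*c^2 + c*(-x - 28) + 2*x + 32
(4) = -4*d^2 + d*(-13*w - 3) - 9*w^2 - 8*w + 1
(5) = 64*t^3 - 8*t^2 - 74*t + 18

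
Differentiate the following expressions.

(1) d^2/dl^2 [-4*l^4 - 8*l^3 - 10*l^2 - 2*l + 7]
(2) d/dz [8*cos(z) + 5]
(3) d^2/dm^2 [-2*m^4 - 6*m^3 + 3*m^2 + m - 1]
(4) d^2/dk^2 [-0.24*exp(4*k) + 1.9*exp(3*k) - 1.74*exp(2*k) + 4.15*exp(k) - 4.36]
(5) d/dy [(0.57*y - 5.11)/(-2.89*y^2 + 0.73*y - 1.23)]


(1) = -48*l^2 - 48*l - 20
(2) = -8*sin(z)
(3) = -24*m^2 - 36*m + 6
(4) = (-3.84*exp(3*k) + 17.1*exp(2*k) - 6.96*exp(k) + 4.15)*exp(k)
(5) = (1.6473*y^2 - 29.5358*y + 3.0292)/(8.3521*y^4 - 4.2194*y^3 + 7.6423*y^2 - 1.7958*y + 1.5129)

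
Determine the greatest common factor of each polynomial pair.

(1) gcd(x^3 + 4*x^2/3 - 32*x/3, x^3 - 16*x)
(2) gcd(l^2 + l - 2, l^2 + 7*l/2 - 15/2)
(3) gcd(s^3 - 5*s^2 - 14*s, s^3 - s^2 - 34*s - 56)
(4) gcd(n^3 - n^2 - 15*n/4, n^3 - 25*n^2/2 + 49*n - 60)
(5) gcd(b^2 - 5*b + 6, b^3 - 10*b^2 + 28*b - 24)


(1) = x^2 + 4*x
(2) = gcd((l - 1)*(l + 2), (l - 3/2)*(l + 5)) = 1
(3) = s^2 - 5*s - 14
(4) = n - 5/2
(5) = b - 2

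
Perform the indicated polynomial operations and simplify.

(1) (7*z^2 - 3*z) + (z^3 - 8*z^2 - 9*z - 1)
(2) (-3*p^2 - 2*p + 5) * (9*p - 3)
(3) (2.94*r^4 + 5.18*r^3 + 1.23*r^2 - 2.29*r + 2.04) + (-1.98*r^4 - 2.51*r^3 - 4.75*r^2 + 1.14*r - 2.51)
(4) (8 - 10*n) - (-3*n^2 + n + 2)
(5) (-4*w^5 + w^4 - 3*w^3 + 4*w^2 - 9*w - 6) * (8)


(1) = z^3 - z^2 - 12*z - 1
(2) = -27*p^3 - 9*p^2 + 51*p - 15
(3) = 0.96*r^4 + 2.67*r^3 - 3.52*r^2 - 1.15*r - 0.47
(4) = 3*n^2 - 11*n + 6
(5) = -32*w^5 + 8*w^4 - 24*w^3 + 32*w^2 - 72*w - 48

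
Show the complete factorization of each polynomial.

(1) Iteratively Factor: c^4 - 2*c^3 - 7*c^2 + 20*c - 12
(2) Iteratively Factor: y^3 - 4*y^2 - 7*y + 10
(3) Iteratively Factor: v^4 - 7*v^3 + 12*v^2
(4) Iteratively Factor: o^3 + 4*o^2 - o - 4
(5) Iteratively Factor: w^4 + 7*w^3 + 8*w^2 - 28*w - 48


(1) = (c + 3)*(c^3 - 5*c^2 + 8*c - 4) = (c - 2)*(c + 3)*(c^2 - 3*c + 2) = (c - 2)^2*(c + 3)*(c - 1)
(2) = (y + 2)*(y^2 - 6*y + 5) = (y - 1)*(y + 2)*(y - 5)
(3) = (v - 3)*(v^3 - 4*v^2) = v*(v - 3)*(v^2 - 4*v) = v^2*(v - 3)*(v - 4)
(4) = (o + 4)*(o^2 - 1) = (o + 1)*(o + 4)*(o - 1)
(5) = (w + 4)*(w^3 + 3*w^2 - 4*w - 12) = (w + 3)*(w + 4)*(w^2 - 4) = (w - 2)*(w + 3)*(w + 4)*(w + 2)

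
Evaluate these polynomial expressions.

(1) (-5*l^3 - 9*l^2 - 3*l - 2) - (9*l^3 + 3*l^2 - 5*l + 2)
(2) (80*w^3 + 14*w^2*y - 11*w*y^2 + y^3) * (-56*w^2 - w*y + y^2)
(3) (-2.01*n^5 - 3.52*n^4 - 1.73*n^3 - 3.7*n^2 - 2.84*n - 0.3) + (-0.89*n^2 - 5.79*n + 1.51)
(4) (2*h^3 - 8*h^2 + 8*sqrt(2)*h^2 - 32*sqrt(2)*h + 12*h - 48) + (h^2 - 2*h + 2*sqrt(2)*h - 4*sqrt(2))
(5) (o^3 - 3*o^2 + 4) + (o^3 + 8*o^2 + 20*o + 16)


(1) = -14*l^3 - 12*l^2 + 2*l - 4
(2) = -4480*w^5 - 864*w^4*y + 682*w^3*y^2 - 31*w^2*y^3 - 12*w*y^4 + y^5
(3) = -2.01*n^5 - 3.52*n^4 - 1.73*n^3 - 4.59*n^2 - 8.63*n + 1.21
(4) = 2*h^3 - 7*h^2 + 8*sqrt(2)*h^2 - 30*sqrt(2)*h + 10*h - 48 - 4*sqrt(2)
(5) = 2*o^3 + 5*o^2 + 20*o + 20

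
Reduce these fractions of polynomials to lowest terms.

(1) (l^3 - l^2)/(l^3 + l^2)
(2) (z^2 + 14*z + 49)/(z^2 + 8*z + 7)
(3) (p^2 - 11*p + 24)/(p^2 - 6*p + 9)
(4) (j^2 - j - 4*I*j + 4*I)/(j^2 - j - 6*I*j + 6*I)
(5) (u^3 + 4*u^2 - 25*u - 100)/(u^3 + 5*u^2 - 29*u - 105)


(1) = (l - 1)/(l + 1)
(2) = (z + 7)/(z + 1)
(3) = (p - 8)/(p - 3)
(4) = (j - 4*I)/(j - 6*I)
(5) = (u^2 + 9*u + 20)/(u^2 + 10*u + 21)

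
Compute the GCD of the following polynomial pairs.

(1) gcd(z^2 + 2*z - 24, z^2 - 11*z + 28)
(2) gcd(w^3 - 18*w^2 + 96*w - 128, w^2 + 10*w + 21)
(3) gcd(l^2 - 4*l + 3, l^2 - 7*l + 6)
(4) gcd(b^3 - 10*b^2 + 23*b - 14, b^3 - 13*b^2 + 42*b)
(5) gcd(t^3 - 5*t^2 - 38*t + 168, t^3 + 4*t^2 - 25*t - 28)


(1) = z - 4
(2) = gcd((w - 8)^2*(w - 2), (w + 3)*(w + 7)) = 1
(3) = l - 1
(4) = gcd((b - 7)*(b - 2)*(b - 1), b*(b - 7)*(b - 6)) = b - 7
(5) = gcd((t - 7)*(t - 4)*(t + 6), (t - 4)*(t + 1)*(t + 7)) = t - 4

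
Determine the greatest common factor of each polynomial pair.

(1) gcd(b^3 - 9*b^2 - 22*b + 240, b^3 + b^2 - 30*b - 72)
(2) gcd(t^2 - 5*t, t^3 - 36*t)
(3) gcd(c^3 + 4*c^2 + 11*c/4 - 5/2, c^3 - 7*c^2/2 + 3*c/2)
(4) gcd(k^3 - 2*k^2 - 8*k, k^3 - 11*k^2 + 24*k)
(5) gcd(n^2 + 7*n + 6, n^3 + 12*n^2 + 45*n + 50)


(1) = b - 6
(2) = t
(3) = c - 1/2
(4) = k
(5) = 1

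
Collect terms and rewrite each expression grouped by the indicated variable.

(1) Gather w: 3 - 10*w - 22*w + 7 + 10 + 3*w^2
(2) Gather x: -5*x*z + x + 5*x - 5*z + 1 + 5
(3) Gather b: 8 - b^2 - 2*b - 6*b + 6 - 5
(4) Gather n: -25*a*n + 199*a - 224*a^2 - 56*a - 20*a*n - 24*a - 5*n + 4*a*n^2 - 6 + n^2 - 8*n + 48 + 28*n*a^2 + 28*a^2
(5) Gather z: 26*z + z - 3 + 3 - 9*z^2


(1) = 3*w^2 - 32*w + 20
(2) = x*(6 - 5*z) - 5*z + 6
(3) = -b^2 - 8*b + 9
(4) = -196*a^2 + 119*a + n^2*(4*a + 1) + n*(28*a^2 - 45*a - 13) + 42
(5) = -9*z^2 + 27*z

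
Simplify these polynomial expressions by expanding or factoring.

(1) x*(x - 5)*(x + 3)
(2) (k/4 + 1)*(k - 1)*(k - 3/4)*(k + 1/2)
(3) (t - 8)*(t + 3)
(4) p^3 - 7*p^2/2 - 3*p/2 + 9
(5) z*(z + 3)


(1) = x^3 - 2*x^2 - 15*x
(2) = k^4/4 + 11*k^3/16 - 41*k^2/32 - k/32 + 3/8
(3) = t^2 - 5*t - 24
(4) = (p - 3)*(p - 2)*(p + 3/2)
(5) = z^2 + 3*z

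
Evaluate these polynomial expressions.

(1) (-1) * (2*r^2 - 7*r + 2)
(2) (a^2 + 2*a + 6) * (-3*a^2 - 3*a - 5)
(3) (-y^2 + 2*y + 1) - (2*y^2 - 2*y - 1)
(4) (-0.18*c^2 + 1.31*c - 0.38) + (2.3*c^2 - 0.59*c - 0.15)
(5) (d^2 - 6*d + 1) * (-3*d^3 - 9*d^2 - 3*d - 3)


(1) = -2*r^2 + 7*r - 2
(2) = -3*a^4 - 9*a^3 - 29*a^2 - 28*a - 30
(3) = -3*y^2 + 4*y + 2
(4) = 2.12*c^2 + 0.72*c - 0.53
(5) = -3*d^5 + 9*d^4 + 48*d^3 + 6*d^2 + 15*d - 3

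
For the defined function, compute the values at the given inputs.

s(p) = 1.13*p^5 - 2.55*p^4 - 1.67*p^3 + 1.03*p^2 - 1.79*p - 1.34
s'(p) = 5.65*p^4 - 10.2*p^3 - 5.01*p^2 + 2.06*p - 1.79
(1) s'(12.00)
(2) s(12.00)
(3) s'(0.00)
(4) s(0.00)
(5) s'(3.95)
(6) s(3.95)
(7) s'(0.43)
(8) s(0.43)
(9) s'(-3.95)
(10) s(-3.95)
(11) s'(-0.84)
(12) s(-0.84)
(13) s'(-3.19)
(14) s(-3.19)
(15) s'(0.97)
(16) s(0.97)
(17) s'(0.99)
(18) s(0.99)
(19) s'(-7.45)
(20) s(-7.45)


(1) = 98834.29
(2) = 225543.10
(3) = -1.79
(4) = -1.34
(5) = 674.98
(6) = 370.56
(7) = -2.45
(8) = -2.12
(9) = 1915.95
(10) = -1582.63
(11) = 1.80
(12) = 0.14
(13) = 856.84
(14) = -568.28
(15) = -8.81
(16) = -4.92
(17) = -9.13
(18) = -5.10
(19) = 21327.41
(20) = -33029.07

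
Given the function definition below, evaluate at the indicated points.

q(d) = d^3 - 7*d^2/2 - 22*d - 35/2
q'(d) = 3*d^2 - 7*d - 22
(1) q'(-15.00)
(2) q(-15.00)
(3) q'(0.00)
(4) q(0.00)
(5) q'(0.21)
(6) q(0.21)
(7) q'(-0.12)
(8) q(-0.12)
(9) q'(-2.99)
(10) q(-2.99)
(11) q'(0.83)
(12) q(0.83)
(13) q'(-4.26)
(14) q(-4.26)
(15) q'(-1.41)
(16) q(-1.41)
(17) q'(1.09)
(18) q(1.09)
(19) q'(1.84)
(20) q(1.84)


(1) = 758.00
(2) = -3850.00
(3) = -22.00
(4) = -17.50
(5) = -23.34
(6) = -22.27
(7) = -21.12
(8) = -14.91
(9) = 25.75
(10) = -9.74
(11) = -25.74
(12) = -37.60
(13) = 62.26
(14) = -64.61
(15) = -6.17
(16) = 3.76
(17) = -26.07
(18) = -44.34
(19) = -24.72
(20) = -63.60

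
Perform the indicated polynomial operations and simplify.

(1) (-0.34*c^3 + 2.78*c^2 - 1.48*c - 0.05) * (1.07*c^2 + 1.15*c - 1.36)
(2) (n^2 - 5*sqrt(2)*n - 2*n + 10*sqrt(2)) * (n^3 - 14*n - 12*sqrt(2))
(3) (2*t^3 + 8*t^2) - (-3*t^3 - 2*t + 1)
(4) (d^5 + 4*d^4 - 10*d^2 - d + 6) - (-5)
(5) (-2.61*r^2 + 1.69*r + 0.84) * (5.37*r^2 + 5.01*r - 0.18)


(1) = -0.3638*c^5 + 2.5836*c^4 + 2.0758*c^3 - 5.5363*c^2 + 1.9553*c + 0.068
(2) = n^5 - 5*sqrt(2)*n^4 - 2*n^4 - 14*n^3 + 10*sqrt(2)*n^3 + 28*n^2 + 58*sqrt(2)*n^2 - 116*sqrt(2)*n + 120*n - 240
(3) = 5*t^3 + 8*t^2 + 2*t - 1
(4) = d^5 + 4*d^4 - 10*d^2 - d + 11
(5) = -14.0157*r^4 - 4.0008*r^3 + 13.4475*r^2 + 3.9042*r - 0.1512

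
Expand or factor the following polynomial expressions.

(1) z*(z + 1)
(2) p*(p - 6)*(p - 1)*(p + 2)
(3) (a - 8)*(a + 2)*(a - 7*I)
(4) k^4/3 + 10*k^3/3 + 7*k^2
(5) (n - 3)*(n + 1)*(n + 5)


(1) = z^2 + z
(2) = p^4 - 5*p^3 - 8*p^2 + 12*p
(3) = a^3 - 6*a^2 - 7*I*a^2 - 16*a + 42*I*a + 112*I
(4) = k^2*(k/3 + 1)*(k + 7)
(5) = n^3 + 3*n^2 - 13*n - 15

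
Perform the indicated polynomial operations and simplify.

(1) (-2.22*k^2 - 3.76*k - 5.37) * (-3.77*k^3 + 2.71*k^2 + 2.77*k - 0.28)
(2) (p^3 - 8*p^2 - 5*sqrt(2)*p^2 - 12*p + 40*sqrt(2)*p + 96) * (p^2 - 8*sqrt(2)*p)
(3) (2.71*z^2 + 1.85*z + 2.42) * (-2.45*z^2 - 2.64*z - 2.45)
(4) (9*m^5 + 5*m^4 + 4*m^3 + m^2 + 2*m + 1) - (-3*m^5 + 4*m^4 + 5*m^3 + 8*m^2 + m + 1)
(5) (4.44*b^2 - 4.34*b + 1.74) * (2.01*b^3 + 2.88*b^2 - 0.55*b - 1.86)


(1) = 8.3694*k^5 + 8.159*k^4 + 3.9059*k^3 - 24.3463*k^2 - 13.8221*k + 1.5036
(2) = p^5 - 13*sqrt(2)*p^4 - 8*p^4 + 68*p^3 + 104*sqrt(2)*p^3 - 544*p^2 + 96*sqrt(2)*p^2 - 768*sqrt(2)*p
(3) = -6.6395*z^4 - 11.6869*z^3 - 17.4525*z^2 - 10.9213*z - 5.929
(4) = 12*m^5 + m^4 - m^3 - 7*m^2 + m
(5) = 8.9244*b^5 + 4.0638*b^4 - 11.4438*b^3 - 0.8602*b^2 + 7.1154*b - 3.2364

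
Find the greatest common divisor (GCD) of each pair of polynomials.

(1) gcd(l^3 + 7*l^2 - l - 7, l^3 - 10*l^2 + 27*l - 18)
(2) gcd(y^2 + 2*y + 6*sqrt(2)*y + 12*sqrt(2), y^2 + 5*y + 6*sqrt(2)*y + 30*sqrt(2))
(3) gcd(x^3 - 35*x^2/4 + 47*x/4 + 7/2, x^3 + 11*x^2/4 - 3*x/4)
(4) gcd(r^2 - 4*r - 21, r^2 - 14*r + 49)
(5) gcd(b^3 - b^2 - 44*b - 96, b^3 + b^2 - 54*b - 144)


(1) = gcd((l - 1)*(l + 1)*(l + 7), (l - 6)*(l - 3)*(l - 1)) = l - 1
(2) = y + 6*sqrt(2)
(3) = gcd((x - 7)*(x - 2)*(x + 1/4), x*(x - 1/4)*(x + 3)) = 1
(4) = gcd((r - 7)*(r + 3), (r - 7)^2) = r - 7
(5) = gcd((b - 8)*(b + 3)*(b + 4), (b - 8)*(b + 3)*(b + 6)) = b^2 - 5*b - 24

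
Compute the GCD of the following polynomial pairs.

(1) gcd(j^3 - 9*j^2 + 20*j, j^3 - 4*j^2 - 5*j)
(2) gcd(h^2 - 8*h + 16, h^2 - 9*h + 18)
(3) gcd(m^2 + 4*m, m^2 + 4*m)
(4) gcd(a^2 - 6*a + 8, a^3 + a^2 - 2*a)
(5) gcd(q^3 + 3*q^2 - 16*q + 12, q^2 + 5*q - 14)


(1) = gcd(j*(j - 5)*(j - 4), j*(j - 5)*(j + 1)) = j^2 - 5*j
(2) = gcd((h - 4)^2, (h - 6)*(h - 3)) = 1
(3) = gcd(m*(m + 4), m*(m + 4)) = m^2 + 4*m
(4) = 1
(5) = q - 2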